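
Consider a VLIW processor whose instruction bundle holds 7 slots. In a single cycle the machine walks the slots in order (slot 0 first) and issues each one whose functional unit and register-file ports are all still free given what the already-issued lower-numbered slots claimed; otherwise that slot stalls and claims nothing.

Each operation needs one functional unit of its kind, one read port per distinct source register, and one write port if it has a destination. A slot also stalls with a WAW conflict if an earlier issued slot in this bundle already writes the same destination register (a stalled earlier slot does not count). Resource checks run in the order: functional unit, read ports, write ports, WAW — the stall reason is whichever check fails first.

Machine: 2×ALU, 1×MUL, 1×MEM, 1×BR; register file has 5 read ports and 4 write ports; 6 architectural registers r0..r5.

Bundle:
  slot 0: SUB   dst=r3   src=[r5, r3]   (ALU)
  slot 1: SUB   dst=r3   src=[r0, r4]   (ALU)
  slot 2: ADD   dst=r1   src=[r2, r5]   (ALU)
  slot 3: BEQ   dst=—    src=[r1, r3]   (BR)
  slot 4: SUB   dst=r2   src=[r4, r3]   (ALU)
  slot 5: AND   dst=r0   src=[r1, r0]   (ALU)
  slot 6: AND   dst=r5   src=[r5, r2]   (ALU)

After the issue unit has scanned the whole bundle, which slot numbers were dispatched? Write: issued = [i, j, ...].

issued = [0, 2]

(0) want 1×ALU +2rd +1wr — yes → AL1|MU1|ME1|BR1|rd3|wr3
(1) want 1×ALU +2rd +1wr — WAW → AL1|MU1|ME1|BR1|rd3|wr3
(2) want 1×ALU +2rd +1wr — yes → AL0|MU1|ME1|BR1|rd1|wr2
(3) want 1×BR +2rd +0wr — RD_PORT → AL0|MU1|ME1|BR1|rd1|wr2
(4) want 1×ALU +2rd +1wr — FU → AL0|MU1|ME1|BR1|rd1|wr2
(5) want 1×ALU +2rd +1wr — FU → AL0|MU1|ME1|BR1|rd1|wr2
(6) want 1×ALU +2rd +1wr — FU → AL0|MU1|ME1|BR1|rd1|wr2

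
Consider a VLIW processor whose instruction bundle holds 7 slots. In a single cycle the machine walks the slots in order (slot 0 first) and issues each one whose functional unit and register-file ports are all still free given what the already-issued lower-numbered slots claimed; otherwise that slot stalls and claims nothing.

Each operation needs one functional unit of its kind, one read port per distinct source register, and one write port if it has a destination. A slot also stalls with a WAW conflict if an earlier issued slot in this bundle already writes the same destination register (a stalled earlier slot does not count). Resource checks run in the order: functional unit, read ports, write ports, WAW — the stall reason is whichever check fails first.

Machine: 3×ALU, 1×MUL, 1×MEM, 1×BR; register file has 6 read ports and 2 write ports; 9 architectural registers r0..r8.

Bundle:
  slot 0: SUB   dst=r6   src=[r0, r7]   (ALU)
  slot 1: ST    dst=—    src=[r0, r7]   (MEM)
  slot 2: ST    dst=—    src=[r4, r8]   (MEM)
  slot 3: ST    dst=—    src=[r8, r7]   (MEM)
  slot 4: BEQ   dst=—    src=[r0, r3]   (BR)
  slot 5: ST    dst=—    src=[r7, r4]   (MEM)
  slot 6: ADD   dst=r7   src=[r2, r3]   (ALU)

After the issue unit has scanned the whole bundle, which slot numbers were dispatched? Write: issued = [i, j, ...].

issued = [0, 1, 4]

(0) want 1×ALU +2rd +1wr — yes → AL2|MU1|ME1|BR1|rd4|wr1
(1) want 1×MEM +2rd +0wr — yes → AL2|MU1|ME0|BR1|rd2|wr1
(2) want 1×MEM +2rd +0wr — FU → AL2|MU1|ME0|BR1|rd2|wr1
(3) want 1×MEM +2rd +0wr — FU → AL2|MU1|ME0|BR1|rd2|wr1
(4) want 1×BR +2rd +0wr — yes → AL2|MU1|ME0|BR0|rd0|wr1
(5) want 1×MEM +2rd +0wr — FU → AL2|MU1|ME0|BR0|rd0|wr1
(6) want 1×ALU +2rd +1wr — RD_PORT → AL2|MU1|ME0|BR0|rd0|wr1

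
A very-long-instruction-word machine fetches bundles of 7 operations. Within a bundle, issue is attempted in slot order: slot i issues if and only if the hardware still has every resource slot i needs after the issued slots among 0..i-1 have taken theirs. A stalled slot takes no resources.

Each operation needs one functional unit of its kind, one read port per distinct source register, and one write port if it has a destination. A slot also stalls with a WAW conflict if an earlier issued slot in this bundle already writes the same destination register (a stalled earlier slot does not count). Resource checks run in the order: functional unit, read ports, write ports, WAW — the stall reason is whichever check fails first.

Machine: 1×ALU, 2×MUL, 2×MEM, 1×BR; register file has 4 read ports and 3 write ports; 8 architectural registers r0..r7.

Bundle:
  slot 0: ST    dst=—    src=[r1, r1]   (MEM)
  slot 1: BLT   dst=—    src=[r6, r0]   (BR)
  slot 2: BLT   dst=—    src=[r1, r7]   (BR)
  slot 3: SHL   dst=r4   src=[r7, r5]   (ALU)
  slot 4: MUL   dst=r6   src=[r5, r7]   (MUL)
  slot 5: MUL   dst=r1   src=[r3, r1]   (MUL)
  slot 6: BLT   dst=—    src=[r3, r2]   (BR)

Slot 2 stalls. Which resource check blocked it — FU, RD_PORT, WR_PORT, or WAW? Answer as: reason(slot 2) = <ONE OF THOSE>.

reason(slot 2) = FU

[0] MEM needs rd=1 wr=0: ok; after: ALU=1 MUL=2 MEM=1 BR=1, R=3, W=3
[1] BR needs rd=2 wr=0: ok; after: ALU=1 MUL=2 MEM=1 BR=0, R=1, W=3
[2] BR needs rd=2 wr=0: FU; after: ALU=1 MUL=2 MEM=1 BR=0, R=1, W=3
[3] ALU needs rd=2 wr=1: RD_PORT; after: ALU=1 MUL=2 MEM=1 BR=0, R=1, W=3
[4] MUL needs rd=2 wr=1: RD_PORT; after: ALU=1 MUL=2 MEM=1 BR=0, R=1, W=3
[5] MUL needs rd=2 wr=1: RD_PORT; after: ALU=1 MUL=2 MEM=1 BR=0, R=1, W=3
[6] BR needs rd=2 wr=0: FU; after: ALU=1 MUL=2 MEM=1 BR=0, R=1, W=3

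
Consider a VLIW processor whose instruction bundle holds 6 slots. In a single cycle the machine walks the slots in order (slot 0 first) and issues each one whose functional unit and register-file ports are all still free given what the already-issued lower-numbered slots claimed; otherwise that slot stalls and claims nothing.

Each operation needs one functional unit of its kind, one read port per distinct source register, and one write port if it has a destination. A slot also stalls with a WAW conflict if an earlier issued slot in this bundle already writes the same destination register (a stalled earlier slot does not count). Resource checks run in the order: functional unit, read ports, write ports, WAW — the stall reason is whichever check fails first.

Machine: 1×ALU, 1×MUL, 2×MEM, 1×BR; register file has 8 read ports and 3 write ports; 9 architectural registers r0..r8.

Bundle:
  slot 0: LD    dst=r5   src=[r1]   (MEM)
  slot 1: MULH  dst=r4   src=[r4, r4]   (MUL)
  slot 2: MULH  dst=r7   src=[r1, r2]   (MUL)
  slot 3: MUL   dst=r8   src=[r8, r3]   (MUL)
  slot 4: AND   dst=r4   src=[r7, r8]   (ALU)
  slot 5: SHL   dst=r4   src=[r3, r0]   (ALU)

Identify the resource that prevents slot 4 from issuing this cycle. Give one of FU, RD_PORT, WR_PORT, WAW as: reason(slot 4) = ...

[0] MEM needs rd=1 wr=1: ok; after: ALU=1 MUL=1 MEM=1 BR=1, R=7, W=2
[1] MUL needs rd=1 wr=1: ok; after: ALU=1 MUL=0 MEM=1 BR=1, R=6, W=1
[2] MUL needs rd=2 wr=1: FU; after: ALU=1 MUL=0 MEM=1 BR=1, R=6, W=1
[3] MUL needs rd=2 wr=1: FU; after: ALU=1 MUL=0 MEM=1 BR=1, R=6, W=1
[4] ALU needs rd=2 wr=1: WAW; after: ALU=1 MUL=0 MEM=1 BR=1, R=6, W=1
[5] ALU needs rd=2 wr=1: WAW; after: ALU=1 MUL=0 MEM=1 BR=1, R=6, W=1

reason(slot 4) = WAW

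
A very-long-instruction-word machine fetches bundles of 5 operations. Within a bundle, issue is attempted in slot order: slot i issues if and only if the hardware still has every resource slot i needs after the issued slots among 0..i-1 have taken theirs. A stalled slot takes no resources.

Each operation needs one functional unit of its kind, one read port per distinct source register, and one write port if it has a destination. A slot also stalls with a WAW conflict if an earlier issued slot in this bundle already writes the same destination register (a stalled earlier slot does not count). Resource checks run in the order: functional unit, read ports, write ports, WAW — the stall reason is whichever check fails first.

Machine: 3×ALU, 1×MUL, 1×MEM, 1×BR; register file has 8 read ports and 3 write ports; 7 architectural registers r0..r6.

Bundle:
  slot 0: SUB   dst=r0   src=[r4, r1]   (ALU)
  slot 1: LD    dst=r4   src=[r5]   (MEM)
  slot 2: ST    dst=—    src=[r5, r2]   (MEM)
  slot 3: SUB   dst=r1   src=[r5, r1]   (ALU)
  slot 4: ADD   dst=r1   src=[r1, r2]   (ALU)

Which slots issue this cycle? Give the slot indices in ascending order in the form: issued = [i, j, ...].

slot 0 (ALU): ISSUE — free A2,Mu1,Ld1,B1 rp6 wp2
slot 1 (MEM): ISSUE — free A2,Mu1,Ld0,B1 rp5 wp1
slot 2 (MEM): stall FU — free A2,Mu1,Ld0,B1 rp5 wp1
slot 3 (ALU): ISSUE — free A1,Mu1,Ld0,B1 rp3 wp0
slot 4 (ALU): stall WR_PORT — free A1,Mu1,Ld0,B1 rp3 wp0

issued = [0, 1, 3]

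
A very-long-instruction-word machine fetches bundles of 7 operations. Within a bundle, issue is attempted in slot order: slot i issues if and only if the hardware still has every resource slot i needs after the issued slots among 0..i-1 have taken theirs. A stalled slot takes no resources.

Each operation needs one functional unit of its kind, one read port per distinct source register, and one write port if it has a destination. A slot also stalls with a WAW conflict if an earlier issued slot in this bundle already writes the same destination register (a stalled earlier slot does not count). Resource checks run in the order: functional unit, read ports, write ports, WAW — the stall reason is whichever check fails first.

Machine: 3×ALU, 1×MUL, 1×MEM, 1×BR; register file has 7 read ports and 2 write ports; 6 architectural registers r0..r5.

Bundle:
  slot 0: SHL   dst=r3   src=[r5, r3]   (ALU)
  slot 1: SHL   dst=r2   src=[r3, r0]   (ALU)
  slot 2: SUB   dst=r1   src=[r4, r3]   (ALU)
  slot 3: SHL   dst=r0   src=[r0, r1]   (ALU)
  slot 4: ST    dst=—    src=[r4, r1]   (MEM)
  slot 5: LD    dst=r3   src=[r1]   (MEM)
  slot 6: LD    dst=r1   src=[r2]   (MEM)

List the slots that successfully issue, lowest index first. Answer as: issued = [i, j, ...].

  0. ALU→r3 ⇒ go  {2A/1Mu/1Ld/1B | 5r 1w}
  1. ALU→r2 ⇒ go  {1A/1Mu/1Ld/1B | 3r 0w}
  2. ALU→r1 ⇒ no(WR_PORT)  {1A/1Mu/1Ld/1B | 3r 0w}
  3. ALU→r0 ⇒ no(WR_PORT)  {1A/1Mu/1Ld/1B | 3r 0w}
  4. MEM ⇒ go  {1A/1Mu/0Ld/1B | 1r 0w}
  5. MEM→r3 ⇒ no(FU)  {1A/1Mu/0Ld/1B | 1r 0w}
  6. MEM→r1 ⇒ no(FU)  {1A/1Mu/0Ld/1B | 1r 0w}

issued = [0, 1, 4]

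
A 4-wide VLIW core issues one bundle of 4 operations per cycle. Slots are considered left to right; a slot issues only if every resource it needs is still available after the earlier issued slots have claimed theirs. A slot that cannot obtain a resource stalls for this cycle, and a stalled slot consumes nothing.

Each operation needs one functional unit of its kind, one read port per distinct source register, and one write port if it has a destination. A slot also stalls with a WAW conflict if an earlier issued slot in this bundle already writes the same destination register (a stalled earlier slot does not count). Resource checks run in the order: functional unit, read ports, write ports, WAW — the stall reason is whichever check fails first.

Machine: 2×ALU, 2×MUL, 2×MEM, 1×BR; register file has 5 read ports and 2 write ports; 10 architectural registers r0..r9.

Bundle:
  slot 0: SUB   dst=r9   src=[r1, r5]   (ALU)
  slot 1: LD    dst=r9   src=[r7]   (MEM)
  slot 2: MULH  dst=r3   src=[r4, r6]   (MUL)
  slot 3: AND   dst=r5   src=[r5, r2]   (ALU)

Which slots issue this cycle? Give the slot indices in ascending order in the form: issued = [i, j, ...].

  0. ALU→r9 ⇒ go  {1A/2Mu/2Ld/1B | 3r 1w}
  1. MEM→r9 ⇒ no(WAW)  {1A/2Mu/2Ld/1B | 3r 1w}
  2. MUL→r3 ⇒ go  {1A/1Mu/2Ld/1B | 1r 0w}
  3. ALU→r5 ⇒ no(RD_PORT)  {1A/1Mu/2Ld/1B | 1r 0w}

issued = [0, 2]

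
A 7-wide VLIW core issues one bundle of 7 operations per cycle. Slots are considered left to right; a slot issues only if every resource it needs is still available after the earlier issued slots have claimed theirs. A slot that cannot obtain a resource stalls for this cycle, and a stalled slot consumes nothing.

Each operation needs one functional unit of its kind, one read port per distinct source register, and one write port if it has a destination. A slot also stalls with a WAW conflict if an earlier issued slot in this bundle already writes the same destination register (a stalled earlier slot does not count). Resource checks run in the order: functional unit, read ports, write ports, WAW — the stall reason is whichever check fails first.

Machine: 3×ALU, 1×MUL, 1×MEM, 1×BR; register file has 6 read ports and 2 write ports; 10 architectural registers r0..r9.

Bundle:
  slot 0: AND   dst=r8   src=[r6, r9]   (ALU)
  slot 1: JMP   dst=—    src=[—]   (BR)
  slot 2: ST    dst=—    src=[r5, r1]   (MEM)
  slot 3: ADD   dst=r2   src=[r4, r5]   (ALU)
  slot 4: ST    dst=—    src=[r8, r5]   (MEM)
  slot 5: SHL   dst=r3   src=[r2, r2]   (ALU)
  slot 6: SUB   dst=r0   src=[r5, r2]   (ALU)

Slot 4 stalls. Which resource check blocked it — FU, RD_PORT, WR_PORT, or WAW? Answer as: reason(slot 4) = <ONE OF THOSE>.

  0. ALU→r8 ⇒ go  {2A/1Mu/1Ld/1B | 4r 1w}
  1. BR ⇒ go  {2A/1Mu/1Ld/0B | 4r 1w}
  2. MEM ⇒ go  {2A/1Mu/0Ld/0B | 2r 1w}
  3. ALU→r2 ⇒ go  {1A/1Mu/0Ld/0B | 0r 0w}
  4. MEM ⇒ no(FU)  {1A/1Mu/0Ld/0B | 0r 0w}
  5. ALU→r3 ⇒ no(RD_PORT)  {1A/1Mu/0Ld/0B | 0r 0w}
  6. ALU→r0 ⇒ no(RD_PORT)  {1A/1Mu/0Ld/0B | 0r 0w}

reason(slot 4) = FU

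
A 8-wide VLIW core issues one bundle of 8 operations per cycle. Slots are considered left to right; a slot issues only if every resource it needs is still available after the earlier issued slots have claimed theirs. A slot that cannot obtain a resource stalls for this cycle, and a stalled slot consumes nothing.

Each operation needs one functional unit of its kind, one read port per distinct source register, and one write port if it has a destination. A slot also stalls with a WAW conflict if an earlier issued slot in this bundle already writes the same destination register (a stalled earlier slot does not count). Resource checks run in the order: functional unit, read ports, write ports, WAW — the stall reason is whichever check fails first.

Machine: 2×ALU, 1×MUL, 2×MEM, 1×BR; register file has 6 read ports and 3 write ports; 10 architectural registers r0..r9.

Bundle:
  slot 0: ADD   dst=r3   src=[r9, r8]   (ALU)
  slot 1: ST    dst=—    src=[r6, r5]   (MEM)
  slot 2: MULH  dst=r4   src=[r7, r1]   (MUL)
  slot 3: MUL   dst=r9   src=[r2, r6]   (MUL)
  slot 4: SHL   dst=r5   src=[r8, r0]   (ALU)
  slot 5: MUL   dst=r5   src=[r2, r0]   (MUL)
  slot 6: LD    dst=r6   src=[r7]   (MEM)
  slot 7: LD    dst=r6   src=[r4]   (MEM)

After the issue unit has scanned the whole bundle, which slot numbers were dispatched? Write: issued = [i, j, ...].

  0. ALU→r3 ⇒ go  {1A/1Mu/2Ld/1B | 4r 2w}
  1. MEM ⇒ go  {1A/1Mu/1Ld/1B | 2r 2w}
  2. MUL→r4 ⇒ go  {1A/0Mu/1Ld/1B | 0r 1w}
  3. MUL→r9 ⇒ no(FU)  {1A/0Mu/1Ld/1B | 0r 1w}
  4. ALU→r5 ⇒ no(RD_PORT)  {1A/0Mu/1Ld/1B | 0r 1w}
  5. MUL→r5 ⇒ no(FU)  {1A/0Mu/1Ld/1B | 0r 1w}
  6. MEM→r6 ⇒ no(RD_PORT)  {1A/0Mu/1Ld/1B | 0r 1w}
  7. MEM→r6 ⇒ no(RD_PORT)  {1A/0Mu/1Ld/1B | 0r 1w}

issued = [0, 1, 2]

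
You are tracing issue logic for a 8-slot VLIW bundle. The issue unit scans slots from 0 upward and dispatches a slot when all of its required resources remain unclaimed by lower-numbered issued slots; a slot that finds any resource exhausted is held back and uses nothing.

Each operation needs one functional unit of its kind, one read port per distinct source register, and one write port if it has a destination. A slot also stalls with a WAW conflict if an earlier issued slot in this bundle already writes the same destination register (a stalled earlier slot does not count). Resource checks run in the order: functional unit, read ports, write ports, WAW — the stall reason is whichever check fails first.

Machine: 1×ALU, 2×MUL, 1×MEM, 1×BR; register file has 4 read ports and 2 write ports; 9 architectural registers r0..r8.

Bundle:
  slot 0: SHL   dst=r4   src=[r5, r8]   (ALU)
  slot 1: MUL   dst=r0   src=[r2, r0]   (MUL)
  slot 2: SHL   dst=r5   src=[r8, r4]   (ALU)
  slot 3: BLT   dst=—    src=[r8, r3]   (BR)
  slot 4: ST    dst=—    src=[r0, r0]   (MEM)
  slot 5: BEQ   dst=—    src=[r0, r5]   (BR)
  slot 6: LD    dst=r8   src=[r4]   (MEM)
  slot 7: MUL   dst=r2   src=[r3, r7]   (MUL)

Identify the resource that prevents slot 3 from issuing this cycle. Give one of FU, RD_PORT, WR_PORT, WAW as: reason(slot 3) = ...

[0] ALU needs rd=2 wr=1: ok; after: ALU=0 MUL=2 MEM=1 BR=1, R=2, W=1
[1] MUL needs rd=2 wr=1: ok; after: ALU=0 MUL=1 MEM=1 BR=1, R=0, W=0
[2] ALU needs rd=2 wr=1: FU; after: ALU=0 MUL=1 MEM=1 BR=1, R=0, W=0
[3] BR needs rd=2 wr=0: RD_PORT; after: ALU=0 MUL=1 MEM=1 BR=1, R=0, W=0
[4] MEM needs rd=1 wr=0: RD_PORT; after: ALU=0 MUL=1 MEM=1 BR=1, R=0, W=0
[5] BR needs rd=2 wr=0: RD_PORT; after: ALU=0 MUL=1 MEM=1 BR=1, R=0, W=0
[6] MEM needs rd=1 wr=1: RD_PORT; after: ALU=0 MUL=1 MEM=1 BR=1, R=0, W=0
[7] MUL needs rd=2 wr=1: RD_PORT; after: ALU=0 MUL=1 MEM=1 BR=1, R=0, W=0

reason(slot 3) = RD_PORT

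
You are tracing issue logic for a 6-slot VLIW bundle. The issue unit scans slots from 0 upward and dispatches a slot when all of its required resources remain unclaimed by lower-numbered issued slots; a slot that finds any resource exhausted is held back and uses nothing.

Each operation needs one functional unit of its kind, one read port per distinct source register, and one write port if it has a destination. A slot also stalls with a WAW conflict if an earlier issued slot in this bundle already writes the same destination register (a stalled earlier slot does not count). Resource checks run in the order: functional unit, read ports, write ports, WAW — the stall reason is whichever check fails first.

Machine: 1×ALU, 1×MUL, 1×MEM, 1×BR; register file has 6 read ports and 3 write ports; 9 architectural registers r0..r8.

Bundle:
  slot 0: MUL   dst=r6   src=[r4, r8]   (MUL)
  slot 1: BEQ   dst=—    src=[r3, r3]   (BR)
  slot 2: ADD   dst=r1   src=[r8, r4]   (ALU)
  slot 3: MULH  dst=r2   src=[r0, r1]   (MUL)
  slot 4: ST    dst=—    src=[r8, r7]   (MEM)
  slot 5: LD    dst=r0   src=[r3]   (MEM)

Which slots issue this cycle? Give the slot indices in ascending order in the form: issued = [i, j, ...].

[0] MUL needs rd=2 wr=1: ok; after: ALU=1 MUL=0 MEM=1 BR=1, R=4, W=2
[1] BR needs rd=1 wr=0: ok; after: ALU=1 MUL=0 MEM=1 BR=0, R=3, W=2
[2] ALU needs rd=2 wr=1: ok; after: ALU=0 MUL=0 MEM=1 BR=0, R=1, W=1
[3] MUL needs rd=2 wr=1: FU; after: ALU=0 MUL=0 MEM=1 BR=0, R=1, W=1
[4] MEM needs rd=2 wr=0: RD_PORT; after: ALU=0 MUL=0 MEM=1 BR=0, R=1, W=1
[5] MEM needs rd=1 wr=1: ok; after: ALU=0 MUL=0 MEM=0 BR=0, R=0, W=0

issued = [0, 1, 2, 5]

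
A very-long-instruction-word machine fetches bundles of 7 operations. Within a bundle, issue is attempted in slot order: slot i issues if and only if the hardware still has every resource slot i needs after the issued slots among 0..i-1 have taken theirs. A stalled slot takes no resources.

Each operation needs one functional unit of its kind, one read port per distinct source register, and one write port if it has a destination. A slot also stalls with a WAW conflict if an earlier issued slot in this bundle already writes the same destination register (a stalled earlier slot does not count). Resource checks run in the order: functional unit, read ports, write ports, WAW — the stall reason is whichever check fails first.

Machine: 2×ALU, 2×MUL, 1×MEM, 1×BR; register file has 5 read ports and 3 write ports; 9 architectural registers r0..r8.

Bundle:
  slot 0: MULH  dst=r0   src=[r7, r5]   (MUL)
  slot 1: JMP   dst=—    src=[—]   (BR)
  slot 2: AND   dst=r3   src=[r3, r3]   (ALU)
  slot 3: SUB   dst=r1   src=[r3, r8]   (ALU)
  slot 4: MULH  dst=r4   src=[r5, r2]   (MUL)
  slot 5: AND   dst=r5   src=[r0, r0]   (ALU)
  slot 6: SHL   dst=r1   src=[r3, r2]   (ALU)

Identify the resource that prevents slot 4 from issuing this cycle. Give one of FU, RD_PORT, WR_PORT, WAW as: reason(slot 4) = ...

reason(slot 4) = RD_PORT

slot 0 (MUL): ISSUE — free A2,Mu1,Ld1,B1 rp3 wp2
slot 1 (BR): ISSUE — free A2,Mu1,Ld1,B0 rp3 wp2
slot 2 (ALU): ISSUE — free A1,Mu1,Ld1,B0 rp2 wp1
slot 3 (ALU): ISSUE — free A0,Mu1,Ld1,B0 rp0 wp0
slot 4 (MUL): stall RD_PORT — free A0,Mu1,Ld1,B0 rp0 wp0
slot 5 (ALU): stall FU — free A0,Mu1,Ld1,B0 rp0 wp0
slot 6 (ALU): stall FU — free A0,Mu1,Ld1,B0 rp0 wp0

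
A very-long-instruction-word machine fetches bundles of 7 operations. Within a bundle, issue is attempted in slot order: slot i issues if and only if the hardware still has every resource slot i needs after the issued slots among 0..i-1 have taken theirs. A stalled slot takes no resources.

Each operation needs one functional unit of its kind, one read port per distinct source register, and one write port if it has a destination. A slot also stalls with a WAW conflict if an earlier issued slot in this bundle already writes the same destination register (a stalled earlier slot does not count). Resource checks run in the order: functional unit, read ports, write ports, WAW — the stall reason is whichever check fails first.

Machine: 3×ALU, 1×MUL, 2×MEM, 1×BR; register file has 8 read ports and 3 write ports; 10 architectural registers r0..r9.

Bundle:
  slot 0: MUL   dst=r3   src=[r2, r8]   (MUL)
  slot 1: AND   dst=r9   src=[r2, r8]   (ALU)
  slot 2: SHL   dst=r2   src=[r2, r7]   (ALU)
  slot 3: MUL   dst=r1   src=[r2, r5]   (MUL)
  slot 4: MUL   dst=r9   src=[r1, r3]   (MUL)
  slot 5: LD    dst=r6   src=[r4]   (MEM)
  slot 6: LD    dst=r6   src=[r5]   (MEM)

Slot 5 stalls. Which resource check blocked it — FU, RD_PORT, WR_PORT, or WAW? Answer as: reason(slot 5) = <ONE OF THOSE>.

reason(slot 5) = WR_PORT

  0. MUL→r3 ⇒ go  {3A/0Mu/2Ld/1B | 6r 2w}
  1. ALU→r9 ⇒ go  {2A/0Mu/2Ld/1B | 4r 1w}
  2. ALU→r2 ⇒ go  {1A/0Mu/2Ld/1B | 2r 0w}
  3. MUL→r1 ⇒ no(FU)  {1A/0Mu/2Ld/1B | 2r 0w}
  4. MUL→r9 ⇒ no(FU)  {1A/0Mu/2Ld/1B | 2r 0w}
  5. MEM→r6 ⇒ no(WR_PORT)  {1A/0Mu/2Ld/1B | 2r 0w}
  6. MEM→r6 ⇒ no(WR_PORT)  {1A/0Mu/2Ld/1B | 2r 0w}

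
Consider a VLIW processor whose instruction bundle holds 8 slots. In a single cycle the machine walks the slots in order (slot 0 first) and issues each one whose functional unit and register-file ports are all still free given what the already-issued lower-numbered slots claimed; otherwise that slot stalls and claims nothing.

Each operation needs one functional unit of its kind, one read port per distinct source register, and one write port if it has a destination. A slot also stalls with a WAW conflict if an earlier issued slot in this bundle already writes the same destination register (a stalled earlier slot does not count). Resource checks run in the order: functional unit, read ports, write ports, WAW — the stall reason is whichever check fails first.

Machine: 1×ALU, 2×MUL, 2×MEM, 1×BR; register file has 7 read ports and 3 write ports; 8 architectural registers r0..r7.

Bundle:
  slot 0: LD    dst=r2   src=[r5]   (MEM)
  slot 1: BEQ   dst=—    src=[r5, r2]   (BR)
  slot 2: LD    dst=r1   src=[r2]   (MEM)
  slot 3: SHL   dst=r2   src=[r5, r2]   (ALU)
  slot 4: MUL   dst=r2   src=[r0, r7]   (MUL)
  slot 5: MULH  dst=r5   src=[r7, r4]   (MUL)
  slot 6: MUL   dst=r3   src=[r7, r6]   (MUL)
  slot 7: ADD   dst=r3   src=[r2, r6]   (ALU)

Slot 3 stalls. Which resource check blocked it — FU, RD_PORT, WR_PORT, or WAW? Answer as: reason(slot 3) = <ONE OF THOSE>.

reason(slot 3) = WAW

#0 MEM src=r5 dispatched  <A:1 Mu:2 Ld:1 B:1 rd:6 wr:2>
#1 BR src=r5,r2 dispatched  <A:1 Mu:2 Ld:1 B:0 rd:4 wr:2>
#2 MEM src=r2 dispatched  <A:1 Mu:2 Ld:0 B:0 rd:3 wr:1>
#3 ALU src=r5,r2 held:WAW  <A:1 Mu:2 Ld:0 B:0 rd:3 wr:1>
#4 MUL src=r0,r7 held:WAW  <A:1 Mu:2 Ld:0 B:0 rd:3 wr:1>
#5 MUL src=r7,r4 dispatched  <A:1 Mu:1 Ld:0 B:0 rd:1 wr:0>
#6 MUL src=r7,r6 held:RD_PORT  <A:1 Mu:1 Ld:0 B:0 rd:1 wr:0>
#7 ALU src=r2,r6 held:RD_PORT  <A:1 Mu:1 Ld:0 B:0 rd:1 wr:0>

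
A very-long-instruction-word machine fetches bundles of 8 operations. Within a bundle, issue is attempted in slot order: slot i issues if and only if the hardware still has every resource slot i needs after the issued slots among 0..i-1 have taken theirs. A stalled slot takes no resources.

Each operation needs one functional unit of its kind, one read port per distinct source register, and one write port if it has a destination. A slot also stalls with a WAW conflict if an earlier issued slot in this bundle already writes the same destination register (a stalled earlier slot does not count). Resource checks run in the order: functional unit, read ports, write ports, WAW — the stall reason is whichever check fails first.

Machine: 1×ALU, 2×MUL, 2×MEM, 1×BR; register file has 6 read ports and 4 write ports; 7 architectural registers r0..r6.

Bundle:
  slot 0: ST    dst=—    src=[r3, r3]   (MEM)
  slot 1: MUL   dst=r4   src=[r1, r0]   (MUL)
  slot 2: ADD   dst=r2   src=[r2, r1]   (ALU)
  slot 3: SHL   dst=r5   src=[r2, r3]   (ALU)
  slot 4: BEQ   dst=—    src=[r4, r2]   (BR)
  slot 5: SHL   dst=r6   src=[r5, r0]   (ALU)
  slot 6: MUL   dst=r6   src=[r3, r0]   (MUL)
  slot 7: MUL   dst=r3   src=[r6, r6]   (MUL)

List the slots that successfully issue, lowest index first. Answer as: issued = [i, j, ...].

issued = [0, 1, 2, 7]

[0] MEM needs rd=1 wr=0: ok; after: ALU=1 MUL=2 MEM=1 BR=1, R=5, W=4
[1] MUL needs rd=2 wr=1: ok; after: ALU=1 MUL=1 MEM=1 BR=1, R=3, W=3
[2] ALU needs rd=2 wr=1: ok; after: ALU=0 MUL=1 MEM=1 BR=1, R=1, W=2
[3] ALU needs rd=2 wr=1: FU; after: ALU=0 MUL=1 MEM=1 BR=1, R=1, W=2
[4] BR needs rd=2 wr=0: RD_PORT; after: ALU=0 MUL=1 MEM=1 BR=1, R=1, W=2
[5] ALU needs rd=2 wr=1: FU; after: ALU=0 MUL=1 MEM=1 BR=1, R=1, W=2
[6] MUL needs rd=2 wr=1: RD_PORT; after: ALU=0 MUL=1 MEM=1 BR=1, R=1, W=2
[7] MUL needs rd=1 wr=1: ok; after: ALU=0 MUL=0 MEM=1 BR=1, R=0, W=1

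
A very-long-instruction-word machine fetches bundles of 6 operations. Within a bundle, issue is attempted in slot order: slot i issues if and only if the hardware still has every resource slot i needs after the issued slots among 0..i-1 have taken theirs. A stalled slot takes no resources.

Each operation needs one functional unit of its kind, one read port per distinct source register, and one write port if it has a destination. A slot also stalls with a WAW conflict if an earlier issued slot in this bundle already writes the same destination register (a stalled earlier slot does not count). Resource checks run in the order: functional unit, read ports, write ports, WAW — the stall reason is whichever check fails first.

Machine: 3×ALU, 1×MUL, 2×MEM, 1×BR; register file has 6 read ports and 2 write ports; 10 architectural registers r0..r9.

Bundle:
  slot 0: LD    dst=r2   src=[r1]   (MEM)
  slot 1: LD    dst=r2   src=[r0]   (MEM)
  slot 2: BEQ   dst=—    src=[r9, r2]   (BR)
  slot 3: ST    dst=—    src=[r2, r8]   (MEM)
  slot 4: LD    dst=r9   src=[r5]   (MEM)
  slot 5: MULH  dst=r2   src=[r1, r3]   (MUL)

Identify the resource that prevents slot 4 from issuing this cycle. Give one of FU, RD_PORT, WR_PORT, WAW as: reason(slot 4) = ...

reason(slot 4) = FU

  0. MEM→r2 ⇒ go  {3A/1Mu/1Ld/1B | 5r 1w}
  1. MEM→r2 ⇒ no(WAW)  {3A/1Mu/1Ld/1B | 5r 1w}
  2. BR ⇒ go  {3A/1Mu/1Ld/0B | 3r 1w}
  3. MEM ⇒ go  {3A/1Mu/0Ld/0B | 1r 1w}
  4. MEM→r9 ⇒ no(FU)  {3A/1Mu/0Ld/0B | 1r 1w}
  5. MUL→r2 ⇒ no(RD_PORT)  {3A/1Mu/0Ld/0B | 1r 1w}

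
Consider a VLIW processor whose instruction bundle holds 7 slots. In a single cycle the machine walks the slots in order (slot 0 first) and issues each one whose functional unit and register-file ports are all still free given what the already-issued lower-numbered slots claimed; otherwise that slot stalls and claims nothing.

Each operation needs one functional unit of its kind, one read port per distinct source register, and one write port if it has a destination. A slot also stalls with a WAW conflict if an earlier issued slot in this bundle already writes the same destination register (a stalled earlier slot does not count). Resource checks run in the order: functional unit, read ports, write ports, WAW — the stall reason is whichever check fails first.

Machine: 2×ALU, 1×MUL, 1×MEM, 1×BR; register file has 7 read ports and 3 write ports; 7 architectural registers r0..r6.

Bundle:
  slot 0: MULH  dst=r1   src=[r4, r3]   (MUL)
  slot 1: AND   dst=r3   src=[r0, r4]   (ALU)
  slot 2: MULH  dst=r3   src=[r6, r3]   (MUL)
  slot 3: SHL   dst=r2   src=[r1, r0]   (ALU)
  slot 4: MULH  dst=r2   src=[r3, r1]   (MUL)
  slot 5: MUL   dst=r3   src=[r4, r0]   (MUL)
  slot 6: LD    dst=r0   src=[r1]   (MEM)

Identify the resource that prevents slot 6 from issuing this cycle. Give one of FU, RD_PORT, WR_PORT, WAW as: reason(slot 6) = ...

reason(slot 6) = WR_PORT

slot 0 (MUL): ISSUE — free A2,Mu0,Ld1,B1 rp5 wp2
slot 1 (ALU): ISSUE — free A1,Mu0,Ld1,B1 rp3 wp1
slot 2 (MUL): stall FU — free A1,Mu0,Ld1,B1 rp3 wp1
slot 3 (ALU): ISSUE — free A0,Mu0,Ld1,B1 rp1 wp0
slot 4 (MUL): stall FU — free A0,Mu0,Ld1,B1 rp1 wp0
slot 5 (MUL): stall FU — free A0,Mu0,Ld1,B1 rp1 wp0
slot 6 (MEM): stall WR_PORT — free A0,Mu0,Ld1,B1 rp1 wp0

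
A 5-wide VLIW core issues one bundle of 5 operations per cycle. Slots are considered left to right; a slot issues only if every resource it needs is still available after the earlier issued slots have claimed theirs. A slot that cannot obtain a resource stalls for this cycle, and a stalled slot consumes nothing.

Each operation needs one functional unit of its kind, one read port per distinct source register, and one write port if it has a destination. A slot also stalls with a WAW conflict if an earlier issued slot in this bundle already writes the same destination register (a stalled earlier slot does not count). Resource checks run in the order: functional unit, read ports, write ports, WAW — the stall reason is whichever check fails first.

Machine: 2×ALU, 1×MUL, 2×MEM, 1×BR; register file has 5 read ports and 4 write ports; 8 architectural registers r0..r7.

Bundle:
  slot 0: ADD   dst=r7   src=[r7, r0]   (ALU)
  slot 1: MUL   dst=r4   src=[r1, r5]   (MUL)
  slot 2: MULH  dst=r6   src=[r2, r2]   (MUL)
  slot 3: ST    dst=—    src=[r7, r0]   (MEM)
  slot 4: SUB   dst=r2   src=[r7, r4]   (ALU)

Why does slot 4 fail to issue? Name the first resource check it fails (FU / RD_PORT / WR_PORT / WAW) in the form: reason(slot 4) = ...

reason(slot 4) = RD_PORT

#0 ALU src=r7,r0 dispatched  <A:1 Mu:1 Ld:2 B:1 rd:3 wr:3>
#1 MUL src=r1,r5 dispatched  <A:1 Mu:0 Ld:2 B:1 rd:1 wr:2>
#2 MUL src=r2,r2 held:FU  <A:1 Mu:0 Ld:2 B:1 rd:1 wr:2>
#3 MEM src=r7,r0 held:RD_PORT  <A:1 Mu:0 Ld:2 B:1 rd:1 wr:2>
#4 ALU src=r7,r4 held:RD_PORT  <A:1 Mu:0 Ld:2 B:1 rd:1 wr:2>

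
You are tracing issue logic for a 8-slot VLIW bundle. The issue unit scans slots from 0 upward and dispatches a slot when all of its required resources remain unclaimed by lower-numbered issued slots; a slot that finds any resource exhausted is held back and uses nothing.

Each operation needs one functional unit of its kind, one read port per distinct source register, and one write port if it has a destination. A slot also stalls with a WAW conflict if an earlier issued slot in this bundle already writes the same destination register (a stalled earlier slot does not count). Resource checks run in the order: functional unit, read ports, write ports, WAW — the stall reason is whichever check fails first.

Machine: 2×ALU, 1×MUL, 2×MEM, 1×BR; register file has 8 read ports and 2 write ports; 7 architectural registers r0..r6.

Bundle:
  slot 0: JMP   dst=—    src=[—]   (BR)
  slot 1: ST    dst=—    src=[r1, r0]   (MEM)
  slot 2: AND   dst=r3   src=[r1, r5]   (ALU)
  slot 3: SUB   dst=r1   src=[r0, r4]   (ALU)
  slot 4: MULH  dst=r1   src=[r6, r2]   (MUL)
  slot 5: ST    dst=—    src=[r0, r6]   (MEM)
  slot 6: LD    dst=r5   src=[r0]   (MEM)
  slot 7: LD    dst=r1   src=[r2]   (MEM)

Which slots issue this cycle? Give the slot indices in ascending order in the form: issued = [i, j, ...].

issued = [0, 1, 2, 3, 5]

[0] BR needs rd=0 wr=0: ok; after: ALU=2 MUL=1 MEM=2 BR=0, R=8, W=2
[1] MEM needs rd=2 wr=0: ok; after: ALU=2 MUL=1 MEM=1 BR=0, R=6, W=2
[2] ALU needs rd=2 wr=1: ok; after: ALU=1 MUL=1 MEM=1 BR=0, R=4, W=1
[3] ALU needs rd=2 wr=1: ok; after: ALU=0 MUL=1 MEM=1 BR=0, R=2, W=0
[4] MUL needs rd=2 wr=1: WR_PORT; after: ALU=0 MUL=1 MEM=1 BR=0, R=2, W=0
[5] MEM needs rd=2 wr=0: ok; after: ALU=0 MUL=1 MEM=0 BR=0, R=0, W=0
[6] MEM needs rd=1 wr=1: FU; after: ALU=0 MUL=1 MEM=0 BR=0, R=0, W=0
[7] MEM needs rd=1 wr=1: FU; after: ALU=0 MUL=1 MEM=0 BR=0, R=0, W=0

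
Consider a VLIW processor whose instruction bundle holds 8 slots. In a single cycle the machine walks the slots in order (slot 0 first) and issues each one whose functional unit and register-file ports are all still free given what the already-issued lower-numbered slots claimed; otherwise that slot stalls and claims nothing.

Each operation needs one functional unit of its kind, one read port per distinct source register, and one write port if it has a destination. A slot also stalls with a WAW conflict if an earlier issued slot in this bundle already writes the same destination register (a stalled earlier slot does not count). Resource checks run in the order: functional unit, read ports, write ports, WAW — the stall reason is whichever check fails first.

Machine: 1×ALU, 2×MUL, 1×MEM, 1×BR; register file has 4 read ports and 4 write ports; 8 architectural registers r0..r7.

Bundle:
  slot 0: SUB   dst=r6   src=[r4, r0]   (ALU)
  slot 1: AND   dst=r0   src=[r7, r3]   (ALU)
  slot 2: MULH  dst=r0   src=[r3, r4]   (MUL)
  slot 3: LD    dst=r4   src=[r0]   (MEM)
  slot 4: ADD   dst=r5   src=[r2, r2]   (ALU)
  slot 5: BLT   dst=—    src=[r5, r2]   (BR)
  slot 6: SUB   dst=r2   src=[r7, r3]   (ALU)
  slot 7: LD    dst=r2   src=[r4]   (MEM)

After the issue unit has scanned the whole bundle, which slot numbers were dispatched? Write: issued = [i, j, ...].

slot 0 (ALU): ISSUE — free A0,Mu2,Ld1,B1 rp2 wp3
slot 1 (ALU): stall FU — free A0,Mu2,Ld1,B1 rp2 wp3
slot 2 (MUL): ISSUE — free A0,Mu1,Ld1,B1 rp0 wp2
slot 3 (MEM): stall RD_PORT — free A0,Mu1,Ld1,B1 rp0 wp2
slot 4 (ALU): stall FU — free A0,Mu1,Ld1,B1 rp0 wp2
slot 5 (BR): stall RD_PORT — free A0,Mu1,Ld1,B1 rp0 wp2
slot 6 (ALU): stall FU — free A0,Mu1,Ld1,B1 rp0 wp2
slot 7 (MEM): stall RD_PORT — free A0,Mu1,Ld1,B1 rp0 wp2

issued = [0, 2]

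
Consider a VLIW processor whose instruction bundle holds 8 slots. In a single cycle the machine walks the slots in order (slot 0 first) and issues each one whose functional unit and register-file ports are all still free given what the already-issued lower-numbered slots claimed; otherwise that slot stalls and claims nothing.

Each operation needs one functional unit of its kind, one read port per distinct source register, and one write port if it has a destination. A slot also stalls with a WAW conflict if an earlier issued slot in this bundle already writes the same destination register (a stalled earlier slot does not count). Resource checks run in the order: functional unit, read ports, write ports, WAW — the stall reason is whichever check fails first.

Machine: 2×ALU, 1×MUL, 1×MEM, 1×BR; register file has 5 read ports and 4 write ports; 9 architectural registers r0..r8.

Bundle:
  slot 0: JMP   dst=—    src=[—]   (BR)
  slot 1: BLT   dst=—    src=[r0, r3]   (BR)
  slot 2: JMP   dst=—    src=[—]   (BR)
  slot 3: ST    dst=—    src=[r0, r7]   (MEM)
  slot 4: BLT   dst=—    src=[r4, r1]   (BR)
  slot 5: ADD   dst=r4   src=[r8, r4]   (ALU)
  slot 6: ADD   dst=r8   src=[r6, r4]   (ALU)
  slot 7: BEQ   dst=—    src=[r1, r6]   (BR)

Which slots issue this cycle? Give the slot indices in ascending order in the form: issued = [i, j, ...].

#0 BR src=- dispatched  <A:2 Mu:1 Ld:1 B:0 rd:5 wr:4>
#1 BR src=r0,r3 held:FU  <A:2 Mu:1 Ld:1 B:0 rd:5 wr:4>
#2 BR src=- held:FU  <A:2 Mu:1 Ld:1 B:0 rd:5 wr:4>
#3 MEM src=r0,r7 dispatched  <A:2 Mu:1 Ld:0 B:0 rd:3 wr:4>
#4 BR src=r4,r1 held:FU  <A:2 Mu:1 Ld:0 B:0 rd:3 wr:4>
#5 ALU src=r8,r4 dispatched  <A:1 Mu:1 Ld:0 B:0 rd:1 wr:3>
#6 ALU src=r6,r4 held:RD_PORT  <A:1 Mu:1 Ld:0 B:0 rd:1 wr:3>
#7 BR src=r1,r6 held:FU  <A:1 Mu:1 Ld:0 B:0 rd:1 wr:3>

issued = [0, 3, 5]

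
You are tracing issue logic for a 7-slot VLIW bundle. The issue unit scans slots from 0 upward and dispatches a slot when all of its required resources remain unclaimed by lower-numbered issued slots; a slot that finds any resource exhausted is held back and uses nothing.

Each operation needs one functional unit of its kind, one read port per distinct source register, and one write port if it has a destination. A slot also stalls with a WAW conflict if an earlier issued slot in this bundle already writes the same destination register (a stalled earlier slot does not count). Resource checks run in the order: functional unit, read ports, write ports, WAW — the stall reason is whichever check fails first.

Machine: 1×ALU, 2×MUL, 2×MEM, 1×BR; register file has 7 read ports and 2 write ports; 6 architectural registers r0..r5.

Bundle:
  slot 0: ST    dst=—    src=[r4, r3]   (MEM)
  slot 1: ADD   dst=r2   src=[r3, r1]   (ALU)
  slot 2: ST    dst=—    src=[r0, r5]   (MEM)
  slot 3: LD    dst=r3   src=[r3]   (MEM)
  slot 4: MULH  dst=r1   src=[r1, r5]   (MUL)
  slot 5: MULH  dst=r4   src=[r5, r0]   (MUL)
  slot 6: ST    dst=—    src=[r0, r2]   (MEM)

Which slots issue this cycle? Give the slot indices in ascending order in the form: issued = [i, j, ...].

  0. MEM ⇒ go  {1A/2Mu/1Ld/1B | 5r 2w}
  1. ALU→r2 ⇒ go  {0A/2Mu/1Ld/1B | 3r 1w}
  2. MEM ⇒ go  {0A/2Mu/0Ld/1B | 1r 1w}
  3. MEM→r3 ⇒ no(FU)  {0A/2Mu/0Ld/1B | 1r 1w}
  4. MUL→r1 ⇒ no(RD_PORT)  {0A/2Mu/0Ld/1B | 1r 1w}
  5. MUL→r4 ⇒ no(RD_PORT)  {0A/2Mu/0Ld/1B | 1r 1w}
  6. MEM ⇒ no(FU)  {0A/2Mu/0Ld/1B | 1r 1w}

issued = [0, 1, 2]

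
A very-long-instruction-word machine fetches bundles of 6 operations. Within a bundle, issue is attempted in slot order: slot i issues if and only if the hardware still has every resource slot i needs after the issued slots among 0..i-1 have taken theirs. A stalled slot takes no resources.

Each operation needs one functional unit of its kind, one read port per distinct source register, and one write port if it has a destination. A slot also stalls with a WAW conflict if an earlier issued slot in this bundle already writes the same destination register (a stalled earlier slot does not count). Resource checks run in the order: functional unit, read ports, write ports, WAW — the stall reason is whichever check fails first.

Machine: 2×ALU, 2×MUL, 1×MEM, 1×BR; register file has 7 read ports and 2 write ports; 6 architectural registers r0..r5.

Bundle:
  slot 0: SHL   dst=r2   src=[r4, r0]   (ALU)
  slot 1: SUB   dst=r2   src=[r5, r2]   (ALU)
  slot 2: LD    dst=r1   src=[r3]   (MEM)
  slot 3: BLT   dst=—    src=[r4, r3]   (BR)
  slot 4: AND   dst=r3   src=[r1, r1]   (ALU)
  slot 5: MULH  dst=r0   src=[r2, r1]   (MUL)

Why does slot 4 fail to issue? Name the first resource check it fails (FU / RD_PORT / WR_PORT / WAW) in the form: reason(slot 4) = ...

(0) want 1×ALU +2rd +1wr — yes → AL1|MU2|ME1|BR1|rd5|wr1
(1) want 1×ALU +2rd +1wr — WAW → AL1|MU2|ME1|BR1|rd5|wr1
(2) want 1×MEM +1rd +1wr — yes → AL1|MU2|ME0|BR1|rd4|wr0
(3) want 1×BR +2rd +0wr — yes → AL1|MU2|ME0|BR0|rd2|wr0
(4) want 1×ALU +1rd +1wr — WR_PORT → AL1|MU2|ME0|BR0|rd2|wr0
(5) want 1×MUL +2rd +1wr — WR_PORT → AL1|MU2|ME0|BR0|rd2|wr0

reason(slot 4) = WR_PORT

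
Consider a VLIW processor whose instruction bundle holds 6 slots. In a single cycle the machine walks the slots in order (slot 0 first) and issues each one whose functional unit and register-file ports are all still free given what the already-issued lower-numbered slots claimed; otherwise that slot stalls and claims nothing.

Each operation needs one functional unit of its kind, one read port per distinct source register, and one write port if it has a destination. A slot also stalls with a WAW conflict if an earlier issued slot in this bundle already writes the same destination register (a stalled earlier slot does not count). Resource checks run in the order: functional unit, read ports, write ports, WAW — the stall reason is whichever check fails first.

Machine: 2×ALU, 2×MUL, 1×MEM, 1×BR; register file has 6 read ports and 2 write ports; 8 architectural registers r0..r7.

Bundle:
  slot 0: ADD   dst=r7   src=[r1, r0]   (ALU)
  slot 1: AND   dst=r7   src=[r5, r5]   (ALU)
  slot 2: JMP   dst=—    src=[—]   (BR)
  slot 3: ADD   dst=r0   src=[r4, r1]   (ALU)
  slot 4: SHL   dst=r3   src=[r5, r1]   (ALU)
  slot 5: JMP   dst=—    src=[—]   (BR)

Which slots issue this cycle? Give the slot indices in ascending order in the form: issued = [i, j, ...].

  0. ALU→r7 ⇒ go  {1A/2Mu/1Ld/1B | 4r 1w}
  1. ALU→r7 ⇒ no(WAW)  {1A/2Mu/1Ld/1B | 4r 1w}
  2. BR ⇒ go  {1A/2Mu/1Ld/0B | 4r 1w}
  3. ALU→r0 ⇒ go  {0A/2Mu/1Ld/0B | 2r 0w}
  4. ALU→r3 ⇒ no(FU)  {0A/2Mu/1Ld/0B | 2r 0w}
  5. BR ⇒ no(FU)  {0A/2Mu/1Ld/0B | 2r 0w}

issued = [0, 2, 3]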